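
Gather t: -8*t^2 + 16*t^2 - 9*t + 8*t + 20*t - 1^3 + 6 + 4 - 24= 8*t^2 + 19*t - 15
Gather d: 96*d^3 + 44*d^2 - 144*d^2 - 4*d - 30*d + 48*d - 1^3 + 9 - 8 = 96*d^3 - 100*d^2 + 14*d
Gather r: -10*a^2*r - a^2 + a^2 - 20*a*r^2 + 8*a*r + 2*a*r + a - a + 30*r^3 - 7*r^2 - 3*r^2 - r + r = 30*r^3 + r^2*(-20*a - 10) + r*(-10*a^2 + 10*a)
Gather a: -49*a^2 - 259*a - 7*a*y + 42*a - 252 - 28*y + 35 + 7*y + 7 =-49*a^2 + a*(-7*y - 217) - 21*y - 210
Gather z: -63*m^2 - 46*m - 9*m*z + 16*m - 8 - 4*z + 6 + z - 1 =-63*m^2 - 30*m + z*(-9*m - 3) - 3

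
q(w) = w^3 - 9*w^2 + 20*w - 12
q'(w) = 3*w^2 - 18*w + 20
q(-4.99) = -460.15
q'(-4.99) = 184.52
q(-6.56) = -812.80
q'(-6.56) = 267.18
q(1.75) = 0.80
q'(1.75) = -2.31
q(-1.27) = -53.96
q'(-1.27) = 47.70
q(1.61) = 1.04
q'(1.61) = -1.20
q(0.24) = -7.70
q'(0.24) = 15.85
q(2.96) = -5.72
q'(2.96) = -7.00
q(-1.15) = -48.42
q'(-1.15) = 44.67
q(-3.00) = -180.00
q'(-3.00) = 101.00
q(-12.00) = -3276.00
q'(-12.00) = 668.00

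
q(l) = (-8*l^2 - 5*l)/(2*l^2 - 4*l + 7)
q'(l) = (4 - 4*l)*(-8*l^2 - 5*l)/(2*l^2 - 4*l + 7)^2 + (-16*l - 5)/(2*l^2 - 4*l + 7)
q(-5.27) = -2.34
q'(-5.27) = 0.25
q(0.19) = -0.20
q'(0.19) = -1.37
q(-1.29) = -0.44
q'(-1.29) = 0.75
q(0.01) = -0.01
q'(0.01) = -0.75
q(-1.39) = -0.52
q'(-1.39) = 0.75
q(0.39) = -0.55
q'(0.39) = -2.19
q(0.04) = -0.03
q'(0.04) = -0.84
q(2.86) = -6.69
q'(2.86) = -0.08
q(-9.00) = -2.94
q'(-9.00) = 0.10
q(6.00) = -5.78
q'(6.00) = 0.27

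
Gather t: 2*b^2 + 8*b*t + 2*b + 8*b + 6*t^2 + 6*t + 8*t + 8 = 2*b^2 + 10*b + 6*t^2 + t*(8*b + 14) + 8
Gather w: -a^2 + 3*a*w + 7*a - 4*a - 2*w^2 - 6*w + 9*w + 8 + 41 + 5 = -a^2 + 3*a - 2*w^2 + w*(3*a + 3) + 54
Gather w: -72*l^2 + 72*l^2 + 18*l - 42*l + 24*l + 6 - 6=0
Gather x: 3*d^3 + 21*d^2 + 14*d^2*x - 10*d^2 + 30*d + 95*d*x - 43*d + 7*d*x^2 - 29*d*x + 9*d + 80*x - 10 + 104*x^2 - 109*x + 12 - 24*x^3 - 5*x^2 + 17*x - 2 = 3*d^3 + 11*d^2 - 4*d - 24*x^3 + x^2*(7*d + 99) + x*(14*d^2 + 66*d - 12)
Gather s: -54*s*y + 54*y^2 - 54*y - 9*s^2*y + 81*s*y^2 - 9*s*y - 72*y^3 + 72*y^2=-9*s^2*y + s*(81*y^2 - 63*y) - 72*y^3 + 126*y^2 - 54*y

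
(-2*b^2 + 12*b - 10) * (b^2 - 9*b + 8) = -2*b^4 + 30*b^3 - 134*b^2 + 186*b - 80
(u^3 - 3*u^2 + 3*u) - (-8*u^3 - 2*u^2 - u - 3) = 9*u^3 - u^2 + 4*u + 3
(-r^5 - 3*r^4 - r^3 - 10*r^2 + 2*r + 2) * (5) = -5*r^5 - 15*r^4 - 5*r^3 - 50*r^2 + 10*r + 10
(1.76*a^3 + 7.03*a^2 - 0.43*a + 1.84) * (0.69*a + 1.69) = 1.2144*a^4 + 7.8251*a^3 + 11.584*a^2 + 0.5429*a + 3.1096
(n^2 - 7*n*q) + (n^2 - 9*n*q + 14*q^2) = 2*n^2 - 16*n*q + 14*q^2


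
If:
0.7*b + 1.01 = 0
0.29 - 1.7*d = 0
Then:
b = -1.44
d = 0.17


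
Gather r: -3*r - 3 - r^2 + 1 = -r^2 - 3*r - 2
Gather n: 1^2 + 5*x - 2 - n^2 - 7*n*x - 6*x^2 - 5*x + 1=-n^2 - 7*n*x - 6*x^2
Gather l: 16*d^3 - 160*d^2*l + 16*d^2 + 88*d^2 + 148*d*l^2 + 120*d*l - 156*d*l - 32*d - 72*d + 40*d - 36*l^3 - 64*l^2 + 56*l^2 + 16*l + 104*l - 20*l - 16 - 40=16*d^3 + 104*d^2 - 64*d - 36*l^3 + l^2*(148*d - 8) + l*(-160*d^2 - 36*d + 100) - 56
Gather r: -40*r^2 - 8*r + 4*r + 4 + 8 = -40*r^2 - 4*r + 12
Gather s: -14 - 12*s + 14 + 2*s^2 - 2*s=2*s^2 - 14*s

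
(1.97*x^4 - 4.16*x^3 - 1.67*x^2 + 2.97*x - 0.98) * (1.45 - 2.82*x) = -5.5554*x^5 + 14.5877*x^4 - 1.3226*x^3 - 10.7969*x^2 + 7.0701*x - 1.421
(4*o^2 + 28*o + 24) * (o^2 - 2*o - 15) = 4*o^4 + 20*o^3 - 92*o^2 - 468*o - 360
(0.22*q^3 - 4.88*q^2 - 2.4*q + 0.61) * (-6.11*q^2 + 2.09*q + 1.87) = -1.3442*q^5 + 30.2766*q^4 + 4.8762*q^3 - 17.8687*q^2 - 3.2131*q + 1.1407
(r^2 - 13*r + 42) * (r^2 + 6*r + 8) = r^4 - 7*r^3 - 28*r^2 + 148*r + 336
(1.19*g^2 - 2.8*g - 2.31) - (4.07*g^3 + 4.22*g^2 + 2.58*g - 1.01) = -4.07*g^3 - 3.03*g^2 - 5.38*g - 1.3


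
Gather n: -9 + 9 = 0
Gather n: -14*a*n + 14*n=n*(14 - 14*a)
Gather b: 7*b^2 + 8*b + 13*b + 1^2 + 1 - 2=7*b^2 + 21*b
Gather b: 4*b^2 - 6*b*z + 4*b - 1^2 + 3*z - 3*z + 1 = 4*b^2 + b*(4 - 6*z)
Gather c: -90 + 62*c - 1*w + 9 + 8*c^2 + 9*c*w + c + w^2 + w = 8*c^2 + c*(9*w + 63) + w^2 - 81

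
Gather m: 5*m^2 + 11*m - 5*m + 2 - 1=5*m^2 + 6*m + 1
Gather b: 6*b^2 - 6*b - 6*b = 6*b^2 - 12*b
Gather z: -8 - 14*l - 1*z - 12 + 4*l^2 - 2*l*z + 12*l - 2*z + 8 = 4*l^2 - 2*l + z*(-2*l - 3) - 12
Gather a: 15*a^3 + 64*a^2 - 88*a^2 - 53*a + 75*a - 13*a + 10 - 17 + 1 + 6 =15*a^3 - 24*a^2 + 9*a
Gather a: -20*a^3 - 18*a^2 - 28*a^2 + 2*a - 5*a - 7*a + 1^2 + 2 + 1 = -20*a^3 - 46*a^2 - 10*a + 4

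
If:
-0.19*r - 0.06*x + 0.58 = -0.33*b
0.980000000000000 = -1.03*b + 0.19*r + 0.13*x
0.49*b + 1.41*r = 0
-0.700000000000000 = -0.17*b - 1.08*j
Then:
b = 1.16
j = 0.47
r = -0.40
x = 17.34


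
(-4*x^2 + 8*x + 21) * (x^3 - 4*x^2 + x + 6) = -4*x^5 + 24*x^4 - 15*x^3 - 100*x^2 + 69*x + 126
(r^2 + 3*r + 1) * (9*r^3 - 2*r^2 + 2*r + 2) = 9*r^5 + 25*r^4 + 5*r^3 + 6*r^2 + 8*r + 2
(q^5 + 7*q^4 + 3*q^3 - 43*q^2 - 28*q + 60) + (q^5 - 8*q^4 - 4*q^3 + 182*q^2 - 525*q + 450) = 2*q^5 - q^4 - q^3 + 139*q^2 - 553*q + 510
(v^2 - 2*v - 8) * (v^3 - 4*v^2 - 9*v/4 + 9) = v^5 - 6*v^4 - 9*v^3/4 + 91*v^2/2 - 72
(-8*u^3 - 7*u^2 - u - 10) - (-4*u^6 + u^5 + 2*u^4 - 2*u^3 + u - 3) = 4*u^6 - u^5 - 2*u^4 - 6*u^3 - 7*u^2 - 2*u - 7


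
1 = 1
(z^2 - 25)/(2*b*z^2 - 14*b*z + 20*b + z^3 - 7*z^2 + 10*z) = (z + 5)/(2*b*z - 4*b + z^2 - 2*z)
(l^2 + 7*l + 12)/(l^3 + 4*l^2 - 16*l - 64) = (l + 3)/(l^2 - 16)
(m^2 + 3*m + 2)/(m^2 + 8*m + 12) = (m + 1)/(m + 6)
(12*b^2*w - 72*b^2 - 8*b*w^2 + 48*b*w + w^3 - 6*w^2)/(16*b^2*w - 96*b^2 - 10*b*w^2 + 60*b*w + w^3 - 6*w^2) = (-6*b + w)/(-8*b + w)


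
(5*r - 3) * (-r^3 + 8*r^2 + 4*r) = -5*r^4 + 43*r^3 - 4*r^2 - 12*r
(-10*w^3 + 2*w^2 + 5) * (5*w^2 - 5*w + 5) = -50*w^5 + 60*w^4 - 60*w^3 + 35*w^2 - 25*w + 25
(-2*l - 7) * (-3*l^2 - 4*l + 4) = 6*l^3 + 29*l^2 + 20*l - 28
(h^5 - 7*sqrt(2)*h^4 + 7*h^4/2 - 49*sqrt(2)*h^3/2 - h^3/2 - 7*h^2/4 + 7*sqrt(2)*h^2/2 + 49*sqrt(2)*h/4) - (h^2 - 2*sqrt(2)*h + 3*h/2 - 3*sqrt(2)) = h^5 - 7*sqrt(2)*h^4 + 7*h^4/2 - 49*sqrt(2)*h^3/2 - h^3/2 - 11*h^2/4 + 7*sqrt(2)*h^2/2 - 3*h/2 + 57*sqrt(2)*h/4 + 3*sqrt(2)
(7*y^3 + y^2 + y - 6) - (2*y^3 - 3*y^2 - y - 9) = 5*y^3 + 4*y^2 + 2*y + 3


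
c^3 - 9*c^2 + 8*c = c*(c - 8)*(c - 1)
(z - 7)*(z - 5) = z^2 - 12*z + 35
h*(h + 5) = h^2 + 5*h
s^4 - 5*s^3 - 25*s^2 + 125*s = s*(s - 5)^2*(s + 5)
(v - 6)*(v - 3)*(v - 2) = v^3 - 11*v^2 + 36*v - 36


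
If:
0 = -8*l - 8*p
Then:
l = -p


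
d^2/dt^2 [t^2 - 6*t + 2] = 2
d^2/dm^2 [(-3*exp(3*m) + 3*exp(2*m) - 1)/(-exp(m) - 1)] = (12*exp(4*m) + 30*exp(3*m) + 18*exp(2*m) - 11*exp(m) - 1)*exp(m)/(exp(3*m) + 3*exp(2*m) + 3*exp(m) + 1)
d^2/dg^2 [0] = 0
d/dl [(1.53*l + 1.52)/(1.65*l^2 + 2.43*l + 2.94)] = (-2.5245*l^2 - 5.016*l + 0.804599999999999)/(2.7225*l^4 + 8.019*l^3 + 15.6069*l^2 + 14.2884*l + 8.6436)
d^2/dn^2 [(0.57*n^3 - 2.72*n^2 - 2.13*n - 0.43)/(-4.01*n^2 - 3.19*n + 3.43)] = (-1.4210854715202e-14*n^5 + 1.13686837721616e-13*n^4 - 28.3673659999999*n^3 + 303.377448*n^2 + 168.547098*n + 131.192842)/(64.481201*n^6 + 153.886557*n^5 - 43.045746*n^4 - 230.795543*n^3 + 36.819678*n^2 + 112.590093*n - 40.353607)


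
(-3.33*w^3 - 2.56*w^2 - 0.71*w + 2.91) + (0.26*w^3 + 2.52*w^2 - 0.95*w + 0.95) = -3.07*w^3 - 0.04*w^2 - 1.66*w + 3.86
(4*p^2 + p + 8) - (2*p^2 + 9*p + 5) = 2*p^2 - 8*p + 3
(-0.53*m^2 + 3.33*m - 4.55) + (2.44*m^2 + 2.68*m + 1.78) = 1.91*m^2 + 6.01*m - 2.77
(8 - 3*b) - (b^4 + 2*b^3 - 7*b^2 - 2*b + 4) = -b^4 - 2*b^3 + 7*b^2 - b + 4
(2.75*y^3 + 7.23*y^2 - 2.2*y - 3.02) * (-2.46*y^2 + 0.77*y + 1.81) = -6.765*y^5 - 15.6683*y^4 + 15.9566*y^3 + 18.8215*y^2 - 6.3074*y - 5.4662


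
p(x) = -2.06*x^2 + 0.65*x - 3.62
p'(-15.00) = 62.45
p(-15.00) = -476.87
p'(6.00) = -24.07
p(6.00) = -73.88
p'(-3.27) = 14.12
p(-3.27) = -27.77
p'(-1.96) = 8.73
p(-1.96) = -12.81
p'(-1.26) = 5.84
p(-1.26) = -7.71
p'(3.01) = -11.75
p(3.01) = -20.33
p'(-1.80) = 8.07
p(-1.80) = -11.46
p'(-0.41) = 2.34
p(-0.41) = -4.23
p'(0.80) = -2.65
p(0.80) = -4.42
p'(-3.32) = 14.33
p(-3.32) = -28.48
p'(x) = 0.65 - 4.12*x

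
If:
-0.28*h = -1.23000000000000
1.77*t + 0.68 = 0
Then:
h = 4.39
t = -0.38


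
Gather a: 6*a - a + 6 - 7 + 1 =5*a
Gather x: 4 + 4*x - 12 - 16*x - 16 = -12*x - 24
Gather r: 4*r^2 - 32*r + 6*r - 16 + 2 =4*r^2 - 26*r - 14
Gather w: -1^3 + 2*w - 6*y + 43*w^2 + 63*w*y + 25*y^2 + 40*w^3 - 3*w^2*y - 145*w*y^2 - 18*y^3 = 40*w^3 + w^2*(43 - 3*y) + w*(-145*y^2 + 63*y + 2) - 18*y^3 + 25*y^2 - 6*y - 1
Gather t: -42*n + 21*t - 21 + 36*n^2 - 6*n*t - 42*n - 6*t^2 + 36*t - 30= 36*n^2 - 84*n - 6*t^2 + t*(57 - 6*n) - 51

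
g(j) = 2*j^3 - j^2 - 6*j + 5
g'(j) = 6*j^2 - 2*j - 6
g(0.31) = 3.10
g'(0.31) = -6.04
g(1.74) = 2.07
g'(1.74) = 8.69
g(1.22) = -0.18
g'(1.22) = 0.49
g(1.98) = 4.72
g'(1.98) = 13.56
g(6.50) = 473.00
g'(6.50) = 234.50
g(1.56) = 0.80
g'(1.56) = 5.48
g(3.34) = 48.32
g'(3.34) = 54.25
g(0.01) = 4.94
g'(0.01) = -6.02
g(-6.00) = -427.00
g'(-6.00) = 222.00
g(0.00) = 5.00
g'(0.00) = -6.00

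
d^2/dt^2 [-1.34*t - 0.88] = 0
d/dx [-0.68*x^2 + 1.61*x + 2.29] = 1.61 - 1.36*x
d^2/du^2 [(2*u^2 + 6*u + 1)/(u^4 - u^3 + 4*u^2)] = 2*(6*u^6 + 30*u^5 - 44*u^4 + 75*u^3 - 30*u^2 + 64*u + 48)/(u^4*(u^6 - 3*u^5 + 15*u^4 - 25*u^3 + 60*u^2 - 48*u + 64))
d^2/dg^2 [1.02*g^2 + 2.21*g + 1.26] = 2.04000000000000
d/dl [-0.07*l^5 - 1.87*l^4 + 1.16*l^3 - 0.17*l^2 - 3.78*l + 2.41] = -0.35*l^4 - 7.48*l^3 + 3.48*l^2 - 0.34*l - 3.78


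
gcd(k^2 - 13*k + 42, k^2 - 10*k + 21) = k - 7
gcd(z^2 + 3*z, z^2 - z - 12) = z + 3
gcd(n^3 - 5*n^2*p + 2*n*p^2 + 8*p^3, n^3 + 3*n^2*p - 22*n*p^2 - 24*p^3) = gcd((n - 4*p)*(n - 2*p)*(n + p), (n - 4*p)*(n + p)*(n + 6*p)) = -n^2 + 3*n*p + 4*p^2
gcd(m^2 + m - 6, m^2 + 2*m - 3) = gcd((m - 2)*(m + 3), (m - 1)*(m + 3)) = m + 3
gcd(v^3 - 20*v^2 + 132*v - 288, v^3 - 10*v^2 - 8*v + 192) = v^2 - 14*v + 48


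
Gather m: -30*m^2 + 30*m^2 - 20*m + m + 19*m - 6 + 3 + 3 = 0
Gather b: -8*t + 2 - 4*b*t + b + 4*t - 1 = b*(1 - 4*t) - 4*t + 1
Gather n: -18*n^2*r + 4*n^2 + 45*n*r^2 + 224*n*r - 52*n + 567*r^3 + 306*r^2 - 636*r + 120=n^2*(4 - 18*r) + n*(45*r^2 + 224*r - 52) + 567*r^3 + 306*r^2 - 636*r + 120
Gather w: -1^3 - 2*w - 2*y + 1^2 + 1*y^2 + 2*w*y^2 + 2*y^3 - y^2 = w*(2*y^2 - 2) + 2*y^3 - 2*y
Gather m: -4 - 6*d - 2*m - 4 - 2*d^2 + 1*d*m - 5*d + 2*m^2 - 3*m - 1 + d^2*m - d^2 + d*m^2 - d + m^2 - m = -3*d^2 - 12*d + m^2*(d + 3) + m*(d^2 + d - 6) - 9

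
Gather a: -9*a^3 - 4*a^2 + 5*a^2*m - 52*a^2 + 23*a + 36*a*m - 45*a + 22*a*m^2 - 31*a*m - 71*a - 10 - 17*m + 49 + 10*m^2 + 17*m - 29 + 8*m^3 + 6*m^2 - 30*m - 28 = -9*a^3 + a^2*(5*m - 56) + a*(22*m^2 + 5*m - 93) + 8*m^3 + 16*m^2 - 30*m - 18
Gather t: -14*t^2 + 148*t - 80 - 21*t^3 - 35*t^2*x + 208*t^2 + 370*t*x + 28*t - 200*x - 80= -21*t^3 + t^2*(194 - 35*x) + t*(370*x + 176) - 200*x - 160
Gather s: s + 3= s + 3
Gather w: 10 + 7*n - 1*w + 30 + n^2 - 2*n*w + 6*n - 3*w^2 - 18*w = n^2 + 13*n - 3*w^2 + w*(-2*n - 19) + 40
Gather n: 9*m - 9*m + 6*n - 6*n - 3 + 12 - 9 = 0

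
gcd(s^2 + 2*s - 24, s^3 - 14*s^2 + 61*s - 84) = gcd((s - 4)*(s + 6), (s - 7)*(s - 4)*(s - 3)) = s - 4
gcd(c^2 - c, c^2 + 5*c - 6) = c - 1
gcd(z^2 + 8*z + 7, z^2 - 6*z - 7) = z + 1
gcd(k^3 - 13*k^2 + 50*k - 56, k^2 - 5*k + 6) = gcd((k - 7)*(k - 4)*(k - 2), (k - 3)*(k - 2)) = k - 2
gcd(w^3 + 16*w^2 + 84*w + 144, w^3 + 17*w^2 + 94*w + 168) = w^2 + 10*w + 24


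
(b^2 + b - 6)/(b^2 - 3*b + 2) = (b + 3)/(b - 1)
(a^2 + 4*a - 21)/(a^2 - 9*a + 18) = (a + 7)/(a - 6)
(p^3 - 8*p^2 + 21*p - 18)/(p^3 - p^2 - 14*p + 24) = (p - 3)/(p + 4)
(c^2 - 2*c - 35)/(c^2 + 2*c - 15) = (c - 7)/(c - 3)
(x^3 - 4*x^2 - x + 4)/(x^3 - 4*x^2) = 1 - 1/x^2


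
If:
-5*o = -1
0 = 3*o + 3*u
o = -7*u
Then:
No Solution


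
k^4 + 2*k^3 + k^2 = k^2*(k + 1)^2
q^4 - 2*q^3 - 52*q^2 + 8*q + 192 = (q - 8)*(q - 2)*(q + 2)*(q + 6)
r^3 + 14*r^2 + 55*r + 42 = (r + 1)*(r + 6)*(r + 7)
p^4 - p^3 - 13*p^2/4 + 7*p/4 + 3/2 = (p - 2)*(p - 1)*(p + 1/2)*(p + 3/2)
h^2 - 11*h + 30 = (h - 6)*(h - 5)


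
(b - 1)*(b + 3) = b^2 + 2*b - 3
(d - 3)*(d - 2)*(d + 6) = d^3 + d^2 - 24*d + 36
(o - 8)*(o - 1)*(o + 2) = o^3 - 7*o^2 - 10*o + 16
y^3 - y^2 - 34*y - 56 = (y - 7)*(y + 2)*(y + 4)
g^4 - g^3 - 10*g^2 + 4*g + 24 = (g - 3)*(g - 2)*(g + 2)^2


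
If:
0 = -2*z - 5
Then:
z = -5/2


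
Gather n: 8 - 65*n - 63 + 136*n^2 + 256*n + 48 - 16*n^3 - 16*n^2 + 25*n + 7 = -16*n^3 + 120*n^2 + 216*n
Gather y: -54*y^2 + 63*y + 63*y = -54*y^2 + 126*y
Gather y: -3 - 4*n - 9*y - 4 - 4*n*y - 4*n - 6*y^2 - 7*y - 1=-8*n - 6*y^2 + y*(-4*n - 16) - 8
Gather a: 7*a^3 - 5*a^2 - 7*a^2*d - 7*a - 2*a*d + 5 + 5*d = 7*a^3 + a^2*(-7*d - 5) + a*(-2*d - 7) + 5*d + 5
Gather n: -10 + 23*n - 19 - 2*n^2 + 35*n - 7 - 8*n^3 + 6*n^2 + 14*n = -8*n^3 + 4*n^2 + 72*n - 36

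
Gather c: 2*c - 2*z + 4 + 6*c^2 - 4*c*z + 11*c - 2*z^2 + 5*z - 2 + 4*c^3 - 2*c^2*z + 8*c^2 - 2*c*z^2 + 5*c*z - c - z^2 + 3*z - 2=4*c^3 + c^2*(14 - 2*z) + c*(-2*z^2 + z + 12) - 3*z^2 + 6*z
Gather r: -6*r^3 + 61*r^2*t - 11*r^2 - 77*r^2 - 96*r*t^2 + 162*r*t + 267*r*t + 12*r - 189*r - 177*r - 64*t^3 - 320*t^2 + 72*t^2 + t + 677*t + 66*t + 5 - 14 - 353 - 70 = -6*r^3 + r^2*(61*t - 88) + r*(-96*t^2 + 429*t - 354) - 64*t^3 - 248*t^2 + 744*t - 432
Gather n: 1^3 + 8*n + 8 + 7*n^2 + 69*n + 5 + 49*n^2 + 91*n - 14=56*n^2 + 168*n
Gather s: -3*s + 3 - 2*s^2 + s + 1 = -2*s^2 - 2*s + 4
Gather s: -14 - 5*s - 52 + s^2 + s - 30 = s^2 - 4*s - 96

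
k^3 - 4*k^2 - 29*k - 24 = (k - 8)*(k + 1)*(k + 3)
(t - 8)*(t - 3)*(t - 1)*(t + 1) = t^4 - 11*t^3 + 23*t^2 + 11*t - 24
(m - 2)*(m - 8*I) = m^2 - 2*m - 8*I*m + 16*I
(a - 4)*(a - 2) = a^2 - 6*a + 8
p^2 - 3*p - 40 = (p - 8)*(p + 5)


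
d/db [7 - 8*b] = -8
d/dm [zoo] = 0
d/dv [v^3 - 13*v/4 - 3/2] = 3*v^2 - 13/4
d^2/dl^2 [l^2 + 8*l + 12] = 2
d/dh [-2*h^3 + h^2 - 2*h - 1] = -6*h^2 + 2*h - 2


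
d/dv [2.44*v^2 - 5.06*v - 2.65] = 4.88*v - 5.06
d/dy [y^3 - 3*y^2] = 3*y*(y - 2)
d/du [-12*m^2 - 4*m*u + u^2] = -4*m + 2*u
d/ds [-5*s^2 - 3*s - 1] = -10*s - 3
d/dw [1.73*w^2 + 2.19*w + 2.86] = 3.46*w + 2.19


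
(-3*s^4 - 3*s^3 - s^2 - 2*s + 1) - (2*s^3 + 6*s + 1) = -3*s^4 - 5*s^3 - s^2 - 8*s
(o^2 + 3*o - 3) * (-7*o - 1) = -7*o^3 - 22*o^2 + 18*o + 3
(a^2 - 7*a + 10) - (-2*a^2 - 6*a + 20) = 3*a^2 - a - 10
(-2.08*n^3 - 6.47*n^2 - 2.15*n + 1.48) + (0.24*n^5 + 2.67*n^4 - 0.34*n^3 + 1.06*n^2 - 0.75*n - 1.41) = 0.24*n^5 + 2.67*n^4 - 2.42*n^3 - 5.41*n^2 - 2.9*n + 0.0700000000000001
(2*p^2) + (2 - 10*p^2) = 2 - 8*p^2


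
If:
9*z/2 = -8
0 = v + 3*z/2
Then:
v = 8/3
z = -16/9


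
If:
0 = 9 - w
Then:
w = 9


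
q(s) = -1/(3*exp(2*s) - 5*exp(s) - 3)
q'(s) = -(-6*exp(2*s) + 5*exp(s))/(3*exp(2*s) - 5*exp(s) - 3)^2 = (6*exp(s) - 5)*exp(s)/(-3*exp(2*s) + 5*exp(s) + 3)^2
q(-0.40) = 0.20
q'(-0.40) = -0.03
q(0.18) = 0.21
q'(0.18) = 0.12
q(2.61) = -0.00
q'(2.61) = 0.00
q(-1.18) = 0.24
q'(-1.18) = -0.05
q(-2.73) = 0.30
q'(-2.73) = -0.03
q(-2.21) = 0.28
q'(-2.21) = -0.04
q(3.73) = -0.00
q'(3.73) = 0.00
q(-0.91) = 0.22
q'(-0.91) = -0.05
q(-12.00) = 0.33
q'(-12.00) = 0.00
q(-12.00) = 0.33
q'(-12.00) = 0.00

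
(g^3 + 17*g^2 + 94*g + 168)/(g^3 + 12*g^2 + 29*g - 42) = (g + 4)/(g - 1)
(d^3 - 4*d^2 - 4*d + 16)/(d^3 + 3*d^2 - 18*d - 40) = (d - 2)/(d + 5)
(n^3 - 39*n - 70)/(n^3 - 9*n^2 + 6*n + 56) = (n + 5)/(n - 4)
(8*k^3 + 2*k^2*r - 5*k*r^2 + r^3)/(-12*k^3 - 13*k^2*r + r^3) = (-2*k + r)/(3*k + r)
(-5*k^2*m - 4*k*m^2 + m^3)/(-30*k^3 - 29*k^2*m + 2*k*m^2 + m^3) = m/(6*k + m)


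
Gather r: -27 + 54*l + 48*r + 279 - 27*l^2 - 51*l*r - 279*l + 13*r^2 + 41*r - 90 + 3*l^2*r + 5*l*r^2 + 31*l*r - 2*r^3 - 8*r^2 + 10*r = -27*l^2 - 225*l - 2*r^3 + r^2*(5*l + 5) + r*(3*l^2 - 20*l + 99) + 162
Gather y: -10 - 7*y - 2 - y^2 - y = -y^2 - 8*y - 12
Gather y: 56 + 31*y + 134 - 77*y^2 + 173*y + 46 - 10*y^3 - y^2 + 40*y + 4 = -10*y^3 - 78*y^2 + 244*y + 240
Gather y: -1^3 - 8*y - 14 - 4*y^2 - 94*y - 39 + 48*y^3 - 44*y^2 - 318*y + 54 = 48*y^3 - 48*y^2 - 420*y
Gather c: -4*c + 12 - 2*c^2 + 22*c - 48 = -2*c^2 + 18*c - 36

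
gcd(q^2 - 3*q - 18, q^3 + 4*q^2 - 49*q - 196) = 1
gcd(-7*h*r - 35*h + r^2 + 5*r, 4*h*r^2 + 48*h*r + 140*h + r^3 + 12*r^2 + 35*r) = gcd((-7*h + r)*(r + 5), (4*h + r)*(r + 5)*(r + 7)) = r + 5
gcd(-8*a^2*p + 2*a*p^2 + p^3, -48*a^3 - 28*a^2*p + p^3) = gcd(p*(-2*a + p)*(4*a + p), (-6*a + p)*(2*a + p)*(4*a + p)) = 4*a + p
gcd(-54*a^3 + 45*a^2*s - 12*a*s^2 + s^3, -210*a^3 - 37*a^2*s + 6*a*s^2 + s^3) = -6*a + s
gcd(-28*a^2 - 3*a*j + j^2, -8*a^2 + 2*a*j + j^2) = 4*a + j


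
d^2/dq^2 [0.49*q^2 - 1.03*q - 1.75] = 0.980000000000000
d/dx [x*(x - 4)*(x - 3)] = 3*x^2 - 14*x + 12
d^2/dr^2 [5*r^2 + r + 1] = 10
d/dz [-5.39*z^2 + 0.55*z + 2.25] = 0.55 - 10.78*z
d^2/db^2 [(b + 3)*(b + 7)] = 2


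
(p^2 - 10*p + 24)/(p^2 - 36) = (p - 4)/(p + 6)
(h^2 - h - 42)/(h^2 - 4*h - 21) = (h + 6)/(h + 3)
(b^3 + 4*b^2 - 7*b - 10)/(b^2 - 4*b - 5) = (b^2 + 3*b - 10)/(b - 5)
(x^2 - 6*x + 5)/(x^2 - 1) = (x - 5)/(x + 1)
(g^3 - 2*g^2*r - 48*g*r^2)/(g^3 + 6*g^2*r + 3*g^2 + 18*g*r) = (g - 8*r)/(g + 3)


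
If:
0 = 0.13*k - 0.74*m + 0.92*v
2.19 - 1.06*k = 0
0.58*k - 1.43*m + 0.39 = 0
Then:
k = 2.07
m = 1.11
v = 0.60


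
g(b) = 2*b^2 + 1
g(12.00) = 289.00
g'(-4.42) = -17.68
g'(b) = 4*b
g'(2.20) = 8.80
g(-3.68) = 28.08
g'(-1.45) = -5.80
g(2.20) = 10.68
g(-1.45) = 5.20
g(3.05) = 19.60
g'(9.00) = 36.00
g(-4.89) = 48.82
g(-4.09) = 34.46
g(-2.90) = 17.82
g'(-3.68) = -14.72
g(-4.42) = 40.07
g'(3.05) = 12.20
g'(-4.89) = -19.56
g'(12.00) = 48.00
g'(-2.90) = -11.60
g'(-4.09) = -16.36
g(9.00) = 163.00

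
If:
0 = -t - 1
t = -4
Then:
No Solution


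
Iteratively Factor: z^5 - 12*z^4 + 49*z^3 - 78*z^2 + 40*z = (z - 1)*(z^4 - 11*z^3 + 38*z^2 - 40*z) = z*(z - 1)*(z^3 - 11*z^2 + 38*z - 40) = z*(z - 4)*(z - 1)*(z^2 - 7*z + 10) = z*(z - 4)*(z - 2)*(z - 1)*(z - 5)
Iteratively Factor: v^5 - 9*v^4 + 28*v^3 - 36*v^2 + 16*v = (v - 4)*(v^4 - 5*v^3 + 8*v^2 - 4*v) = v*(v - 4)*(v^3 - 5*v^2 + 8*v - 4) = v*(v - 4)*(v - 2)*(v^2 - 3*v + 2) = v*(v - 4)*(v - 2)*(v - 1)*(v - 2)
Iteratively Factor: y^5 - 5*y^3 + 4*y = (y)*(y^4 - 5*y^2 + 4) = y*(y - 1)*(y^3 + y^2 - 4*y - 4) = y*(y - 1)*(y + 1)*(y^2 - 4) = y*(y - 1)*(y + 1)*(y + 2)*(y - 2)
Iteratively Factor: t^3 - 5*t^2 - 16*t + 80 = (t + 4)*(t^2 - 9*t + 20) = (t - 4)*(t + 4)*(t - 5)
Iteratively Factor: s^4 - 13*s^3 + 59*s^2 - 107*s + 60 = (s - 4)*(s^3 - 9*s^2 + 23*s - 15) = (s - 4)*(s - 1)*(s^2 - 8*s + 15) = (s - 4)*(s - 3)*(s - 1)*(s - 5)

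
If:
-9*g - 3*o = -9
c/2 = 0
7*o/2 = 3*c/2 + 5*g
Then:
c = 0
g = 21/31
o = 30/31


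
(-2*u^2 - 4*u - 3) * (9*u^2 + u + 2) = -18*u^4 - 38*u^3 - 35*u^2 - 11*u - 6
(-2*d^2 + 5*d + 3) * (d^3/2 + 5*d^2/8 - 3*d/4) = -d^5 + 5*d^4/4 + 49*d^3/8 - 15*d^2/8 - 9*d/4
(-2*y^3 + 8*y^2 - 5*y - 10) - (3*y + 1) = -2*y^3 + 8*y^2 - 8*y - 11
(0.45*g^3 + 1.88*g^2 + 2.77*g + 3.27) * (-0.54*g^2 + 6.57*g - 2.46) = -0.243*g^5 + 1.9413*g^4 + 9.7488*g^3 + 11.8083*g^2 + 14.6697*g - 8.0442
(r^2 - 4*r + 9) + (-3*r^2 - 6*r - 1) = -2*r^2 - 10*r + 8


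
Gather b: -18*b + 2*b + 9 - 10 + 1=-16*b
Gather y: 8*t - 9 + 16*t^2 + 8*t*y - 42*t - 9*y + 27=16*t^2 - 34*t + y*(8*t - 9) + 18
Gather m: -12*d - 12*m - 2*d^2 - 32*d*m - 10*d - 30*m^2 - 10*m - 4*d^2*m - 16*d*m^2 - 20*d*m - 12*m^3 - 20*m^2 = -2*d^2 - 22*d - 12*m^3 + m^2*(-16*d - 50) + m*(-4*d^2 - 52*d - 22)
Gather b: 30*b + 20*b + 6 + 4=50*b + 10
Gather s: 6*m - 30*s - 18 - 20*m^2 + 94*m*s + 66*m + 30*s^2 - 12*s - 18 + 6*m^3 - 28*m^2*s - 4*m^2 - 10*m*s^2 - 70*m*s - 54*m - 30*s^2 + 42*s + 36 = 6*m^3 - 24*m^2 - 10*m*s^2 + 18*m + s*(-28*m^2 + 24*m)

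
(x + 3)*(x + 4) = x^2 + 7*x + 12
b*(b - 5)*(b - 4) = b^3 - 9*b^2 + 20*b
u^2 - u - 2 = (u - 2)*(u + 1)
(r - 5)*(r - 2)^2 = r^3 - 9*r^2 + 24*r - 20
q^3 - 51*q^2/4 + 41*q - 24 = (q - 8)*(q - 4)*(q - 3/4)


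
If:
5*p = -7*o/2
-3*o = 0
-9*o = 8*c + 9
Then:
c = -9/8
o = 0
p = 0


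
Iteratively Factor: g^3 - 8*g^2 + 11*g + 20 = (g - 4)*(g^2 - 4*g - 5) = (g - 4)*(g + 1)*(g - 5)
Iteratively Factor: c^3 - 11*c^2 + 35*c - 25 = (c - 5)*(c^2 - 6*c + 5) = (c - 5)^2*(c - 1)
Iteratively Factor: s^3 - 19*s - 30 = (s + 3)*(s^2 - 3*s - 10) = (s - 5)*(s + 3)*(s + 2)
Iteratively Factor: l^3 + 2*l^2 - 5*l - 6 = (l - 2)*(l^2 + 4*l + 3) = (l - 2)*(l + 3)*(l + 1)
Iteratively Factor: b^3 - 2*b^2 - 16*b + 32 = (b - 2)*(b^2 - 16) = (b - 2)*(b + 4)*(b - 4)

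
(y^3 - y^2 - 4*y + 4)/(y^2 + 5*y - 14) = (y^2 + y - 2)/(y + 7)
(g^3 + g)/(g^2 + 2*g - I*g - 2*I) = g*(g + I)/(g + 2)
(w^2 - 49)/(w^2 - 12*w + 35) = (w + 7)/(w - 5)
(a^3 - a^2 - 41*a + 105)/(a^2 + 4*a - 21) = a - 5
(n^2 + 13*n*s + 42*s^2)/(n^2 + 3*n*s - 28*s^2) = (-n - 6*s)/(-n + 4*s)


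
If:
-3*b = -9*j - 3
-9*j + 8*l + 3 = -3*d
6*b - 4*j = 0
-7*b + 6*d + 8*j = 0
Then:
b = -2/7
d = 5/21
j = -3/7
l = -53/56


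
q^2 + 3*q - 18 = (q - 3)*(q + 6)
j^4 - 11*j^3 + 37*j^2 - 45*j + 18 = (j - 6)*(j - 3)*(j - 1)^2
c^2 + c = c*(c + 1)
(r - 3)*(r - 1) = r^2 - 4*r + 3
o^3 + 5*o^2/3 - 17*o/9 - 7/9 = (o - 1)*(o + 1/3)*(o + 7/3)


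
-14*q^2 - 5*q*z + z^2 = (-7*q + z)*(2*q + z)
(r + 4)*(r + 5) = r^2 + 9*r + 20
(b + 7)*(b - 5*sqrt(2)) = b^2 - 5*sqrt(2)*b + 7*b - 35*sqrt(2)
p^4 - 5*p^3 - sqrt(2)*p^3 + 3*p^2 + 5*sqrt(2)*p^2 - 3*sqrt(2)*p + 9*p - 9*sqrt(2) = (p - 3)^2*(p + 1)*(p - sqrt(2))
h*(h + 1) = h^2 + h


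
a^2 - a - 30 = (a - 6)*(a + 5)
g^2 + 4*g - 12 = (g - 2)*(g + 6)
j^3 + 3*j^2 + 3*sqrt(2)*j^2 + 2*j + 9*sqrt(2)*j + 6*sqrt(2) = (j + 1)*(j + 2)*(j + 3*sqrt(2))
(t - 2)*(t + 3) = t^2 + t - 6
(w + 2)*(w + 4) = w^2 + 6*w + 8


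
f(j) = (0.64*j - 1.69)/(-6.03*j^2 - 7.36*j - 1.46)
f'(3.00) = -0.01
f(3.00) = -0.00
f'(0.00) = -6.27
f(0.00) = 1.16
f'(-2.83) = 0.09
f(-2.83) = 0.12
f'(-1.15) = 16.10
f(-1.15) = 2.50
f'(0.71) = -0.27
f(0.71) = 0.13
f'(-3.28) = 0.05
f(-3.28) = 0.09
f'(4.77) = -0.00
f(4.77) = -0.01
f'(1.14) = -0.10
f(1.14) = 0.05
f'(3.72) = -0.00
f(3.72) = -0.01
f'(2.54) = -0.01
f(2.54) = 0.00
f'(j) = (0.64*j - 1.69)*(12.06*j + 7.36)/(-6.03*j^2 - 7.36*j - 1.46)^2 + 0.64/(-6.03*j^2 - 7.36*j - 1.46) = (3.8592*j^2 - 20.3814*j - 13.3728)/(36.3609*j^4 + 88.7616*j^3 + 71.7772*j^2 + 21.4912*j + 2.1316)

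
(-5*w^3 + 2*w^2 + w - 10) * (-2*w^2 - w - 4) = 10*w^5 + w^4 + 16*w^3 + 11*w^2 + 6*w + 40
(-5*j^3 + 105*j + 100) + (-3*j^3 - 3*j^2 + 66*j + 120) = -8*j^3 - 3*j^2 + 171*j + 220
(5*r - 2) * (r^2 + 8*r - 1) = 5*r^3 + 38*r^2 - 21*r + 2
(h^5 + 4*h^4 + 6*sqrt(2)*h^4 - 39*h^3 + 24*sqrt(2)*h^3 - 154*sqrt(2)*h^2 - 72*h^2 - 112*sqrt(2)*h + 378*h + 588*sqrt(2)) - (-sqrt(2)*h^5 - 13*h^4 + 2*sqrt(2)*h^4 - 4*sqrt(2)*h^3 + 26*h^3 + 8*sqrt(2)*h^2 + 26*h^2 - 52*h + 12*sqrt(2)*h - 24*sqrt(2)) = h^5 + sqrt(2)*h^5 + 4*sqrt(2)*h^4 + 17*h^4 - 65*h^3 + 28*sqrt(2)*h^3 - 162*sqrt(2)*h^2 - 98*h^2 - 124*sqrt(2)*h + 430*h + 612*sqrt(2)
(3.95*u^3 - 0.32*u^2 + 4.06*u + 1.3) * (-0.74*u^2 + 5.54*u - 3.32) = -2.923*u^5 + 22.1198*u^4 - 17.8912*u^3 + 22.5928*u^2 - 6.2772*u - 4.316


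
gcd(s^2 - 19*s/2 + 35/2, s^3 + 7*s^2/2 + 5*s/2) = 1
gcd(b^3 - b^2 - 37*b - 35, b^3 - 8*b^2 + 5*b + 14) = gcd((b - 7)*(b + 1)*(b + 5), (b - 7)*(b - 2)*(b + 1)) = b^2 - 6*b - 7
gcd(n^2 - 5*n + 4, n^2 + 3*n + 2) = 1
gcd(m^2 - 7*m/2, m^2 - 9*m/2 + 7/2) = m - 7/2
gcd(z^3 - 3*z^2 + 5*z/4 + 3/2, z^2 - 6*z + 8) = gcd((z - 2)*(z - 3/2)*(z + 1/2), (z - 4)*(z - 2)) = z - 2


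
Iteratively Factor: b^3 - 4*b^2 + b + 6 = (b - 2)*(b^2 - 2*b - 3) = (b - 2)*(b + 1)*(b - 3)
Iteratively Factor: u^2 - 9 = (u - 3)*(u + 3)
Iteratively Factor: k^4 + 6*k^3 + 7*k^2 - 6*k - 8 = (k - 1)*(k^3 + 7*k^2 + 14*k + 8) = (k - 1)*(k + 2)*(k^2 + 5*k + 4) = (k - 1)*(k + 1)*(k + 2)*(k + 4)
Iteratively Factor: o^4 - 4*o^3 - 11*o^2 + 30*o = (o)*(o^3 - 4*o^2 - 11*o + 30) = o*(o - 5)*(o^2 + o - 6) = o*(o - 5)*(o - 2)*(o + 3)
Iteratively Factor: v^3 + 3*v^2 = (v + 3)*(v^2) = v*(v + 3)*(v)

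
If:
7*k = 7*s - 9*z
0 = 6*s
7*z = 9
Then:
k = -81/49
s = 0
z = 9/7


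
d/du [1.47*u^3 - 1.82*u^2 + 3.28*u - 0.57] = 4.41*u^2 - 3.64*u + 3.28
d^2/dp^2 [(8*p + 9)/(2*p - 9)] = 360/(2*p - 9)^3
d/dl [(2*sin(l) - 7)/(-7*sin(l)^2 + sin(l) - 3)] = (14*sin(l)^2 - 98*sin(l) + 1)*cos(l)/(7*sin(l)^2 - sin(l) + 3)^2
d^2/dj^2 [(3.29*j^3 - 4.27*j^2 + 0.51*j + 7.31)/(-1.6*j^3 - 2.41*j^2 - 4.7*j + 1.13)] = (47.23488*j^6 + 140.6112*j^5 - 500.4048*j^4 - 601.173476*j^3 - 421.02534*j^2 - 609.640404*j - 357.28294)/(4.096*j^9 + 18.5088*j^8 + 63.97488*j^7 + 114.058321*j^6 + 161.78253*j^5 + 89.035641*j^4 + 33.15506*j^3 - 65.653113*j^2 + 18.00429*j - 1.442897)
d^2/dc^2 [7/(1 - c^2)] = 14*(-3*c^2 - 1)/(c^2 - 1)^3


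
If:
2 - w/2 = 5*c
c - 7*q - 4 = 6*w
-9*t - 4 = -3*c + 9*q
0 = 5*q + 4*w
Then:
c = 28/25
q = 144/25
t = -1312/225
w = -36/5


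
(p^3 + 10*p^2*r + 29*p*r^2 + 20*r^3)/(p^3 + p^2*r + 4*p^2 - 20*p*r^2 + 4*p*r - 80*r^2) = (p^2 + 5*p*r + 4*r^2)/(p^2 - 4*p*r + 4*p - 16*r)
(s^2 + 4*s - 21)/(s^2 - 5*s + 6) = (s + 7)/(s - 2)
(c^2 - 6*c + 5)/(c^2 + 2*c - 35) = (c - 1)/(c + 7)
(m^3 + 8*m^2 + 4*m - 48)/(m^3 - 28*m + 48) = (m + 4)/(m - 4)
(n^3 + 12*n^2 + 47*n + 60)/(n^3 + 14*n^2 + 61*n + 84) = (n + 5)/(n + 7)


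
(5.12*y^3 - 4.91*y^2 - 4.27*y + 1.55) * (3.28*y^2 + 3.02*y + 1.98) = 16.7936*y^5 - 0.6424*y^4 - 18.6962*y^3 - 17.5332*y^2 - 3.7736*y + 3.069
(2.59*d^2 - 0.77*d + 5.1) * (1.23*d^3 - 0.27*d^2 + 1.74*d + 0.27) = 3.1857*d^5 - 1.6464*d^4 + 10.9875*d^3 - 2.0175*d^2 + 8.6661*d + 1.377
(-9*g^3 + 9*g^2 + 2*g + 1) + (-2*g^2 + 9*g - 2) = -9*g^3 + 7*g^2 + 11*g - 1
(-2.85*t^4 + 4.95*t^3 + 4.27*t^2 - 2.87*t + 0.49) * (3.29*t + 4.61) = -9.3765*t^5 + 3.147*t^4 + 36.8678*t^3 + 10.2424*t^2 - 11.6186*t + 2.2589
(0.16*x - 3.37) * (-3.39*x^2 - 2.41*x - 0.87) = -0.5424*x^3 + 11.0387*x^2 + 7.9825*x + 2.9319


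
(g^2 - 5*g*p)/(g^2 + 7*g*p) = (g - 5*p)/(g + 7*p)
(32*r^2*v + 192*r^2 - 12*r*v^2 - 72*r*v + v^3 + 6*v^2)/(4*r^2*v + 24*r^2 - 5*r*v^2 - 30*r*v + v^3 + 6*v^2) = (8*r - v)/(r - v)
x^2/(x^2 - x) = x/(x - 1)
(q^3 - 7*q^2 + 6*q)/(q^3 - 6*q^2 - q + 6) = q/(q + 1)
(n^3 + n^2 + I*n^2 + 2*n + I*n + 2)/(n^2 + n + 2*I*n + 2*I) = n - I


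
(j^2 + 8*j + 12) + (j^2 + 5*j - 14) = 2*j^2 + 13*j - 2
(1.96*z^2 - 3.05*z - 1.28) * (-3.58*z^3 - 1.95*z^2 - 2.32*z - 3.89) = -7.0168*z^5 + 7.097*z^4 + 5.9827*z^3 + 1.9476*z^2 + 14.8341*z + 4.9792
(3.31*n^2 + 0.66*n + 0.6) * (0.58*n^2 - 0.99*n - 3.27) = 1.9198*n^4 - 2.8941*n^3 - 11.1291*n^2 - 2.7522*n - 1.962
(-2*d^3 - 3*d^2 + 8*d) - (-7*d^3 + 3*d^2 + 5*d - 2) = 5*d^3 - 6*d^2 + 3*d + 2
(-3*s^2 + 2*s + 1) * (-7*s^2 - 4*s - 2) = 21*s^4 - 2*s^3 - 9*s^2 - 8*s - 2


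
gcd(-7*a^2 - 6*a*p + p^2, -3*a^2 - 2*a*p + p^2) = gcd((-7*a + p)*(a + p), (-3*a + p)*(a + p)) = a + p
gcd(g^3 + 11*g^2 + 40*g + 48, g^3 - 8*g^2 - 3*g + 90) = g + 3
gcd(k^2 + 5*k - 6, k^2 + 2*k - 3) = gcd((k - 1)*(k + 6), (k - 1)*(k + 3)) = k - 1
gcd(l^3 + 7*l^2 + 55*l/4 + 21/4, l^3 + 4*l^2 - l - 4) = 1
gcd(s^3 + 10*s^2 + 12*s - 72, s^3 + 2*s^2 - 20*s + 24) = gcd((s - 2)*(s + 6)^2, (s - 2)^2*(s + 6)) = s^2 + 4*s - 12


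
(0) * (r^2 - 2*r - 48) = 0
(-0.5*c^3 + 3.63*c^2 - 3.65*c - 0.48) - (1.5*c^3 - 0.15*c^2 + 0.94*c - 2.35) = -2.0*c^3 + 3.78*c^2 - 4.59*c + 1.87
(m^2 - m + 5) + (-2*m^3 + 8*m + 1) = -2*m^3 + m^2 + 7*m + 6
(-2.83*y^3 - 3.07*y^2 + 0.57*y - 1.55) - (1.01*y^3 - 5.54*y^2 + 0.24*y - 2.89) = -3.84*y^3 + 2.47*y^2 + 0.33*y + 1.34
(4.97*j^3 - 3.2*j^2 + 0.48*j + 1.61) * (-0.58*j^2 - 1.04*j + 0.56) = -2.8826*j^5 - 3.3128*j^4 + 5.8328*j^3 - 3.225*j^2 - 1.4056*j + 0.9016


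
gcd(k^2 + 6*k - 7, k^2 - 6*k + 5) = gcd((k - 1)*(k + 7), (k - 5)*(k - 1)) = k - 1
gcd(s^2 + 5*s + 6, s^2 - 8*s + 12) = 1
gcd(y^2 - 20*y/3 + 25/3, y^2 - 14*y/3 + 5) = y - 5/3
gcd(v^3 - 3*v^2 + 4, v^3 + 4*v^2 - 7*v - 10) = v^2 - v - 2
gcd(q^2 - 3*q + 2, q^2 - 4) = q - 2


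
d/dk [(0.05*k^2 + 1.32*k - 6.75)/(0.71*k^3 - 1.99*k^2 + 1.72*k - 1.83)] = (-0.0355*k^4 - 1.8744*k^3 + 17.0903*k^2 - 27.048*k + 9.1944)/(0.5041*k^6 - 2.8258*k^5 + 6.4025*k^4 - 9.4442*k^3 + 10.2418*k^2 - 6.2952*k + 3.3489)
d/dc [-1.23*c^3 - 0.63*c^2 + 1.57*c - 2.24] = -3.69*c^2 - 1.26*c + 1.57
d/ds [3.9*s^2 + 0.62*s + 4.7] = 7.8*s + 0.62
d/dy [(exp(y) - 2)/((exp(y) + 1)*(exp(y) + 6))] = (-exp(2*y) + 4*exp(y) + 20)*exp(y)/(exp(4*y) + 14*exp(3*y) + 61*exp(2*y) + 84*exp(y) + 36)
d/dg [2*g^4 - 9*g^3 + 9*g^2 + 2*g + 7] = 8*g^3 - 27*g^2 + 18*g + 2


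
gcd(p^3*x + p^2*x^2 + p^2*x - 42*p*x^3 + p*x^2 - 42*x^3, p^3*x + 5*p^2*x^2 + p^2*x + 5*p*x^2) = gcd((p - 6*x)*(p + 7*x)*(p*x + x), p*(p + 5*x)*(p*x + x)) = p*x + x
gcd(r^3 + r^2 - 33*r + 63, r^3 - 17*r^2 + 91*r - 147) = r - 3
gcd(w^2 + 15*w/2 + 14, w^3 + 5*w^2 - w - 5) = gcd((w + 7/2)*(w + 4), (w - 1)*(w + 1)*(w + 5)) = 1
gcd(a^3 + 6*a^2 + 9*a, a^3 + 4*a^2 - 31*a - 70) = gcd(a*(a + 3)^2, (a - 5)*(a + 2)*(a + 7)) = 1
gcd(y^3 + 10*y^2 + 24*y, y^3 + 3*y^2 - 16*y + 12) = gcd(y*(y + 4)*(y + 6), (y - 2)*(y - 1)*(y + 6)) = y + 6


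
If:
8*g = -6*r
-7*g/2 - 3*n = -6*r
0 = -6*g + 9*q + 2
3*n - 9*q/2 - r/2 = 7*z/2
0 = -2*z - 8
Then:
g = 90/83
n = -345/83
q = 374/747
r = -120/83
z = -4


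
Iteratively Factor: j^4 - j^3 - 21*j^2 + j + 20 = (j + 1)*(j^3 - 2*j^2 - 19*j + 20) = (j + 1)*(j + 4)*(j^2 - 6*j + 5) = (j - 1)*(j + 1)*(j + 4)*(j - 5)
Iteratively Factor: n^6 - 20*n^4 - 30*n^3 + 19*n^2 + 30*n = (n + 2)*(n^5 - 2*n^4 - 16*n^3 + 2*n^2 + 15*n) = n*(n + 2)*(n^4 - 2*n^3 - 16*n^2 + 2*n + 15) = n*(n + 1)*(n + 2)*(n^3 - 3*n^2 - 13*n + 15) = n*(n - 1)*(n + 1)*(n + 2)*(n^2 - 2*n - 15) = n*(n - 1)*(n + 1)*(n + 2)*(n + 3)*(n - 5)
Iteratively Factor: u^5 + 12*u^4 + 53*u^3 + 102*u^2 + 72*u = (u)*(u^4 + 12*u^3 + 53*u^2 + 102*u + 72) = u*(u + 2)*(u^3 + 10*u^2 + 33*u + 36) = u*(u + 2)*(u + 4)*(u^2 + 6*u + 9) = u*(u + 2)*(u + 3)*(u + 4)*(u + 3)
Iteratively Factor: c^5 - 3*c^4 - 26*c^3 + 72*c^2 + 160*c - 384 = (c - 4)*(c^4 + c^3 - 22*c^2 - 16*c + 96) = (c - 4)*(c - 2)*(c^3 + 3*c^2 - 16*c - 48) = (c - 4)*(c - 2)*(c + 4)*(c^2 - c - 12) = (c - 4)*(c - 2)*(c + 3)*(c + 4)*(c - 4)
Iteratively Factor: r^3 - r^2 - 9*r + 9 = (r + 3)*(r^2 - 4*r + 3) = (r - 1)*(r + 3)*(r - 3)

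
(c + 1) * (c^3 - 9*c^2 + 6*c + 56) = c^4 - 8*c^3 - 3*c^2 + 62*c + 56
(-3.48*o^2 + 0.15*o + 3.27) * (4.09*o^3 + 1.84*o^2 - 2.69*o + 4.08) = -14.2332*o^5 - 5.7897*o^4 + 23.0115*o^3 - 8.5851*o^2 - 8.1843*o + 13.3416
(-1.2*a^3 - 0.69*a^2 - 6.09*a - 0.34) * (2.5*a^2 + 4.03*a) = -3.0*a^5 - 6.561*a^4 - 18.0057*a^3 - 25.3927*a^2 - 1.3702*a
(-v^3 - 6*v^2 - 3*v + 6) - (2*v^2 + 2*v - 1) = -v^3 - 8*v^2 - 5*v + 7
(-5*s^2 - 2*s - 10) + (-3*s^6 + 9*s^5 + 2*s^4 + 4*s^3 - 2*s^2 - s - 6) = -3*s^6 + 9*s^5 + 2*s^4 + 4*s^3 - 7*s^2 - 3*s - 16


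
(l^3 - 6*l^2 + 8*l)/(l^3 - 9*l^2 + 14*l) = (l - 4)/(l - 7)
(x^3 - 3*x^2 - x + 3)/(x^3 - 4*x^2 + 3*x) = (x + 1)/x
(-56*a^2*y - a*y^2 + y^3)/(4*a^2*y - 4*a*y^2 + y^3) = (-56*a^2 - a*y + y^2)/(4*a^2 - 4*a*y + y^2)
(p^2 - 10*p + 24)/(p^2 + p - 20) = (p - 6)/(p + 5)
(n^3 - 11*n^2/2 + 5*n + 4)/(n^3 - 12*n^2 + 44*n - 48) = (n + 1/2)/(n - 6)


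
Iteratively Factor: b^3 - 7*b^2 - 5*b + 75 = (b + 3)*(b^2 - 10*b + 25) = (b - 5)*(b + 3)*(b - 5)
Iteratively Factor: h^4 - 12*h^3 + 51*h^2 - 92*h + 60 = (h - 2)*(h^3 - 10*h^2 + 31*h - 30) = (h - 3)*(h - 2)*(h^2 - 7*h + 10) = (h - 3)*(h - 2)^2*(h - 5)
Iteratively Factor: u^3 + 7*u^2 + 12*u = (u)*(u^2 + 7*u + 12) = u*(u + 3)*(u + 4)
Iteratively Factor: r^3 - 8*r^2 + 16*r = (r)*(r^2 - 8*r + 16) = r*(r - 4)*(r - 4)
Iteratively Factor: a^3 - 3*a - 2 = (a + 1)*(a^2 - a - 2) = (a - 2)*(a + 1)*(a + 1)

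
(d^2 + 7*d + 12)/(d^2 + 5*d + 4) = (d + 3)/(d + 1)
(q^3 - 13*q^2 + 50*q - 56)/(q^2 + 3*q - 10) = (q^2 - 11*q + 28)/(q + 5)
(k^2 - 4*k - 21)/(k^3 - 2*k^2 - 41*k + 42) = (k + 3)/(k^2 + 5*k - 6)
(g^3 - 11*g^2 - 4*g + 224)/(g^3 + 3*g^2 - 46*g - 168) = (g - 8)/(g + 6)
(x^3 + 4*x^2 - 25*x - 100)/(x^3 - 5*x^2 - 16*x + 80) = (x + 5)/(x - 4)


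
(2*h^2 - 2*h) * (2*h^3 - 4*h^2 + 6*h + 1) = 4*h^5 - 12*h^4 + 20*h^3 - 10*h^2 - 2*h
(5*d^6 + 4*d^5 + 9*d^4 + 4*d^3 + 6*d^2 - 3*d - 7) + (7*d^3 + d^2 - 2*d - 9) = 5*d^6 + 4*d^5 + 9*d^4 + 11*d^3 + 7*d^2 - 5*d - 16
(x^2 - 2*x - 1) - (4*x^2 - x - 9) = -3*x^2 - x + 8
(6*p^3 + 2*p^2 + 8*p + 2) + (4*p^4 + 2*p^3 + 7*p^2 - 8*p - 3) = 4*p^4 + 8*p^3 + 9*p^2 - 1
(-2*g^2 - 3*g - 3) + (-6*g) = -2*g^2 - 9*g - 3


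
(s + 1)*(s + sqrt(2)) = s^2 + s + sqrt(2)*s + sqrt(2)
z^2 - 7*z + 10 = (z - 5)*(z - 2)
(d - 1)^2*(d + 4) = d^3 + 2*d^2 - 7*d + 4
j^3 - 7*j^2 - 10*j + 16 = (j - 8)*(j - 1)*(j + 2)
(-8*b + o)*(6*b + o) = -48*b^2 - 2*b*o + o^2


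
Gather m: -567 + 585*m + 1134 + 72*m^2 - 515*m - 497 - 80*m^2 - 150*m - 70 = -8*m^2 - 80*m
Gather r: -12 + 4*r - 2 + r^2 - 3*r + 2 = r^2 + r - 12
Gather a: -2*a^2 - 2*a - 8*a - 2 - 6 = -2*a^2 - 10*a - 8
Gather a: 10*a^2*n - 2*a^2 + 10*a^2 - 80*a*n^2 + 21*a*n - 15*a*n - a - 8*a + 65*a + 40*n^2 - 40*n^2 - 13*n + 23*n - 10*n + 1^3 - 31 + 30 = a^2*(10*n + 8) + a*(-80*n^2 + 6*n + 56)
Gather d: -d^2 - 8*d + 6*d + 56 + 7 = -d^2 - 2*d + 63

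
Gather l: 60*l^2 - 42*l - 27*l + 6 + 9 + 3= 60*l^2 - 69*l + 18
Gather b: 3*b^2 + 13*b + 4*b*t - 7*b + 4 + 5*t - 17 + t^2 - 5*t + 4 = 3*b^2 + b*(4*t + 6) + t^2 - 9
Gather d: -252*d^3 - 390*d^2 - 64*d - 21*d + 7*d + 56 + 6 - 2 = -252*d^3 - 390*d^2 - 78*d + 60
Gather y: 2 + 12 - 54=-40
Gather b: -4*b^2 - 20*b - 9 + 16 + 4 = -4*b^2 - 20*b + 11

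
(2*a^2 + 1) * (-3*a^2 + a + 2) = -6*a^4 + 2*a^3 + a^2 + a + 2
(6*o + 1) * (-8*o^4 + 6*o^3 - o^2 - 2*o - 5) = -48*o^5 + 28*o^4 - 13*o^2 - 32*o - 5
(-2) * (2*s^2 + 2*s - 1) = -4*s^2 - 4*s + 2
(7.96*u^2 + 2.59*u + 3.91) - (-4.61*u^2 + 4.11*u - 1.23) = 12.57*u^2 - 1.52*u + 5.14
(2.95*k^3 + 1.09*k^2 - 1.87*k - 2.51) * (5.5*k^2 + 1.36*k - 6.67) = 16.225*k^5 + 10.007*k^4 - 28.4791*k^3 - 23.6185*k^2 + 9.0593*k + 16.7417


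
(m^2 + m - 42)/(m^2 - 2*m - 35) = (-m^2 - m + 42)/(-m^2 + 2*m + 35)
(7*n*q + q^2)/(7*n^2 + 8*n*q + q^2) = q/(n + q)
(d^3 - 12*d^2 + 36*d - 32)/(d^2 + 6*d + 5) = (d^3 - 12*d^2 + 36*d - 32)/(d^2 + 6*d + 5)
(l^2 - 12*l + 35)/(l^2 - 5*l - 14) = (l - 5)/(l + 2)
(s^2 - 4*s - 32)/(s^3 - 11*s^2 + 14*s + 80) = (s + 4)/(s^2 - 3*s - 10)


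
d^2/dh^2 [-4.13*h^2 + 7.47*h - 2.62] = -8.26000000000000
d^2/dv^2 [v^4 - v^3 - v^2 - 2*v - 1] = 12*v^2 - 6*v - 2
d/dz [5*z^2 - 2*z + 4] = 10*z - 2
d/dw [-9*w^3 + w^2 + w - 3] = -27*w^2 + 2*w + 1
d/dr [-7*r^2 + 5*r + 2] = 5 - 14*r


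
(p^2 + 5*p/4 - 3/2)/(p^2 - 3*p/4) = (p + 2)/p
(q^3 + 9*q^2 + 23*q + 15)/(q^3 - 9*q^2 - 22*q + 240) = (q^2 + 4*q + 3)/(q^2 - 14*q + 48)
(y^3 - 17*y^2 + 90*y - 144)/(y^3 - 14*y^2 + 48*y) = (y - 3)/y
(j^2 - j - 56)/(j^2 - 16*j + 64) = (j + 7)/(j - 8)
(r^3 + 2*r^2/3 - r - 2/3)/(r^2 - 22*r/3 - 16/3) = (r^2 - 1)/(r - 8)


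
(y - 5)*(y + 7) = y^2 + 2*y - 35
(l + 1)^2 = l^2 + 2*l + 1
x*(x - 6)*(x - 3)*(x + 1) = x^4 - 8*x^3 + 9*x^2 + 18*x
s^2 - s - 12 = (s - 4)*(s + 3)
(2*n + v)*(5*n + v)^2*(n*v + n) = 50*n^4*v + 50*n^4 + 45*n^3*v^2 + 45*n^3*v + 12*n^2*v^3 + 12*n^2*v^2 + n*v^4 + n*v^3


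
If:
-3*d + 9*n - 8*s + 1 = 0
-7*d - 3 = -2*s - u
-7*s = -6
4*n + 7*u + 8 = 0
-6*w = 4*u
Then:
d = -1235/3171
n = 236/453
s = 6/7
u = -4568/3171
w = 9136/9513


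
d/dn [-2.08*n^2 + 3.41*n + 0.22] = 3.41 - 4.16*n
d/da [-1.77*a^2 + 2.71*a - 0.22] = 2.71 - 3.54*a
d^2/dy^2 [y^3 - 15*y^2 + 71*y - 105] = 6*y - 30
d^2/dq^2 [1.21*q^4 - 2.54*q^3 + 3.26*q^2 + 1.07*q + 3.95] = 14.52*q^2 - 15.24*q + 6.52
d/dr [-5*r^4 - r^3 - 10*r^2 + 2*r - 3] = -20*r^3 - 3*r^2 - 20*r + 2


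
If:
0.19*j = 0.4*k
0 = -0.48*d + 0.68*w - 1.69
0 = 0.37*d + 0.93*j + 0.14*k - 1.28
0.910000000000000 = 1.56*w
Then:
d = -2.69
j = 2.28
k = 1.09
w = 0.58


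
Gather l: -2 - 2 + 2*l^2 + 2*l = 2*l^2 + 2*l - 4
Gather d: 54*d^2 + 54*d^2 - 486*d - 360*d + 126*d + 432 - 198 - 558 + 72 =108*d^2 - 720*d - 252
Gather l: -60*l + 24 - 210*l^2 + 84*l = -210*l^2 + 24*l + 24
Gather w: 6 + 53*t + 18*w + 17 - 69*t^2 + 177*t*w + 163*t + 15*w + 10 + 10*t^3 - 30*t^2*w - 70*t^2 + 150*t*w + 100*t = 10*t^3 - 139*t^2 + 316*t + w*(-30*t^2 + 327*t + 33) + 33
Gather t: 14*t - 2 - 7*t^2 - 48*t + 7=-7*t^2 - 34*t + 5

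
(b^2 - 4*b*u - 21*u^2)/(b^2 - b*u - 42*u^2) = (b + 3*u)/(b + 6*u)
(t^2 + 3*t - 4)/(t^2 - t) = (t + 4)/t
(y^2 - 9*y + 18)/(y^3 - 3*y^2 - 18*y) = (y - 3)/(y*(y + 3))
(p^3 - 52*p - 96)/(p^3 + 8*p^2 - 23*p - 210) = (p^2 - 6*p - 16)/(p^2 + 2*p - 35)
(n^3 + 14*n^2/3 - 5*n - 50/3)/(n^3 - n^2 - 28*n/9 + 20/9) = 3*(n + 5)/(3*n - 2)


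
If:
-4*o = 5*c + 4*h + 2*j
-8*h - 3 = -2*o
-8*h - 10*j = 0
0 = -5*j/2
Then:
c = -6/5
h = 0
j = 0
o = 3/2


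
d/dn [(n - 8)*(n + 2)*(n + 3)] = 3*n^2 - 6*n - 34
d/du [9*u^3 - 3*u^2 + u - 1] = 27*u^2 - 6*u + 1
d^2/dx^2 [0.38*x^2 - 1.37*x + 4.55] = 0.760000000000000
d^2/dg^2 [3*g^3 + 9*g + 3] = 18*g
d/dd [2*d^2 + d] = 4*d + 1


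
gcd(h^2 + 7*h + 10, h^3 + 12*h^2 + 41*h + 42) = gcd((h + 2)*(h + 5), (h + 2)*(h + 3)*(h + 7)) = h + 2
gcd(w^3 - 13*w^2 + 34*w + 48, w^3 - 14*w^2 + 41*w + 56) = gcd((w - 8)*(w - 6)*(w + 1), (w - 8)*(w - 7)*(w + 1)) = w^2 - 7*w - 8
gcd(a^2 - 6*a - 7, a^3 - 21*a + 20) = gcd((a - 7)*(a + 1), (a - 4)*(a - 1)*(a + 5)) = 1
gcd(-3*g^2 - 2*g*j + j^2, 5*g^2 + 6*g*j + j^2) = g + j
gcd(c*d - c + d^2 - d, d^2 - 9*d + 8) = d - 1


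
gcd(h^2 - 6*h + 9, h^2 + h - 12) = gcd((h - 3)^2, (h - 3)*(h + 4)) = h - 3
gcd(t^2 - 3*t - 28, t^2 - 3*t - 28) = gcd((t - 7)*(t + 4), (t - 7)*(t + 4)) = t^2 - 3*t - 28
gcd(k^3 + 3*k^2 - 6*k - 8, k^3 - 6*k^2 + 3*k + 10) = k^2 - k - 2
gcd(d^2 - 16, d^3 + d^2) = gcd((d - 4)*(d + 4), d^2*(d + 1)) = 1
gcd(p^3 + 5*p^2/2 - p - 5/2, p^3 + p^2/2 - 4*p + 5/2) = p^2 + 3*p/2 - 5/2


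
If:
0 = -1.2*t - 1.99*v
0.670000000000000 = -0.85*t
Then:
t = -0.79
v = 0.48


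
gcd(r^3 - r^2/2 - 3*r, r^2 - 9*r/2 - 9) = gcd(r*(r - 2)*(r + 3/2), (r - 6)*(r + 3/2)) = r + 3/2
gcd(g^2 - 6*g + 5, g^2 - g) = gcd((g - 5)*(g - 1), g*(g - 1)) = g - 1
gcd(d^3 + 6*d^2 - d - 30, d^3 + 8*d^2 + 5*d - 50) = d^2 + 3*d - 10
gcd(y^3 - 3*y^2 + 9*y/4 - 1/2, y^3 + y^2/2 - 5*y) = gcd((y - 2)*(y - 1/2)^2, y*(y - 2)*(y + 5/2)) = y - 2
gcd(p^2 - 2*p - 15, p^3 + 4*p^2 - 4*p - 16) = 1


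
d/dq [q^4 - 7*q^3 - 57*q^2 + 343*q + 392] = 4*q^3 - 21*q^2 - 114*q + 343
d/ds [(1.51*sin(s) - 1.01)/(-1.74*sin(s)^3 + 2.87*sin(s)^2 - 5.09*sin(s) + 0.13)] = (5.2548*sin(s)^3 - 9.6059*sin(s)^2 + 5.7974*sin(s) - 4.9446)*cos(s)/(3.0276*sin(s)^6 - 9.9876*sin(s)^5 + 25.9501*sin(s)^4 - 29.669*sin(s)^3 + 26.6543*sin(s)^2 - 1.3234*sin(s) + 0.0169)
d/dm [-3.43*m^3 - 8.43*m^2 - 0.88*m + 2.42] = -10.29*m^2 - 16.86*m - 0.88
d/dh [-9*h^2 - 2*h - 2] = -18*h - 2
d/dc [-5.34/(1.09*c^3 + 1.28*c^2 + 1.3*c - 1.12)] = (17.4618*c^2 + 13.6704*c + 6.942)/(1.09*c^3 + 1.28*c^2 + 1.3*c - 1.12)^2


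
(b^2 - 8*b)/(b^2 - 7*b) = (b - 8)/(b - 7)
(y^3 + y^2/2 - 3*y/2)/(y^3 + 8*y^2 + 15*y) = (2*y^2 + y - 3)/(2*(y^2 + 8*y + 15))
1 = 1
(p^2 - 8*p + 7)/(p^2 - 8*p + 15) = (p^2 - 8*p + 7)/(p^2 - 8*p + 15)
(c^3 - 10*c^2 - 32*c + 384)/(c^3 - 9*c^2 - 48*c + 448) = (c + 6)/(c + 7)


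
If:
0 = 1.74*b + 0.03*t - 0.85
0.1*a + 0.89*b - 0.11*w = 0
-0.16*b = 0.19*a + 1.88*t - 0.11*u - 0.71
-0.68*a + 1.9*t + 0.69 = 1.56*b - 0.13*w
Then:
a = 1.15203201271427*w - 4.59054817673844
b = 0.515791929970611 - 0.00584629356340107*w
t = 0.339085026677262*w - 1.5825986049621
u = 7.77664114180745*w - 40.6814802010341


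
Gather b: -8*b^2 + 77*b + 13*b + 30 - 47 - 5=-8*b^2 + 90*b - 22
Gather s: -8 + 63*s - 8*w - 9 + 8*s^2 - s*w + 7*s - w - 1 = 8*s^2 + s*(70 - w) - 9*w - 18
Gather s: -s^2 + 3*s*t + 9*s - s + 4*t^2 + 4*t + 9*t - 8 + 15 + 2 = -s^2 + s*(3*t + 8) + 4*t^2 + 13*t + 9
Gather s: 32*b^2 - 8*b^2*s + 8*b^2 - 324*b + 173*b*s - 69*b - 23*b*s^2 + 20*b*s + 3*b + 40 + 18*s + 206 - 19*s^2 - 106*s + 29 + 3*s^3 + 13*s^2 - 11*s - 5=40*b^2 - 390*b + 3*s^3 + s^2*(-23*b - 6) + s*(-8*b^2 + 193*b - 99) + 270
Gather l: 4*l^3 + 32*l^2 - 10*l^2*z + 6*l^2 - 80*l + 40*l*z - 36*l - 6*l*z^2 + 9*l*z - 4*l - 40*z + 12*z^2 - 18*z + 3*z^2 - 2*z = 4*l^3 + l^2*(38 - 10*z) + l*(-6*z^2 + 49*z - 120) + 15*z^2 - 60*z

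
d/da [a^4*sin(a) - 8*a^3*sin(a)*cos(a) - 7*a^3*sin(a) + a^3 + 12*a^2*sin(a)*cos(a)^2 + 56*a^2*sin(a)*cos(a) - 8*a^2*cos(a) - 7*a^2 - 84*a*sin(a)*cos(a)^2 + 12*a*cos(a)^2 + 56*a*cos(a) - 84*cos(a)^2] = a^4*cos(a) + 4*a^3*sin(a) - 7*a^3*cos(a) - 8*a^3*cos(2*a) - 13*a^2*sin(a) - 12*a^2*sin(2*a) + 3*a^2*cos(a) + 56*a^2*cos(2*a) + 9*a^2*cos(3*a) + 3*a^2 - 50*a*sin(a) + 44*a*sin(2*a) + 6*a*sin(3*a) - 37*a*cos(a) - 63*a*cos(3*a) - 14*a - 21*sin(a) + 84*sin(2*a) - 21*sin(3*a) + 56*cos(a) + 6*cos(2*a) + 6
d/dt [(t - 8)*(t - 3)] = 2*t - 11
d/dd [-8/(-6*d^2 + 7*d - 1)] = 8*(7 - 12*d)/(6*d^2 - 7*d + 1)^2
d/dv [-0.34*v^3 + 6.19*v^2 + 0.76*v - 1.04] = -1.02*v^2 + 12.38*v + 0.76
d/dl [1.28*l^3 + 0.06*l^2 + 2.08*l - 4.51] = 3.84*l^2 + 0.12*l + 2.08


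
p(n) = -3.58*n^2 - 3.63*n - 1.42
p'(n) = -7.16*n - 3.63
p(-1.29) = -2.69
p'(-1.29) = 5.61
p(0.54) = -4.42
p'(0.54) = -7.50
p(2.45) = -31.80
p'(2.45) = -21.17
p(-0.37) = -0.57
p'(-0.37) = -0.98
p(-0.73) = -0.68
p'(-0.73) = 1.60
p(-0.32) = -0.62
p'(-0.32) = -1.34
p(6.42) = -172.28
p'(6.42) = -49.60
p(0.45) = -3.78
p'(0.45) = -6.85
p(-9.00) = -258.73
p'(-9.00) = 60.81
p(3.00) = -44.53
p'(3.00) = -25.11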